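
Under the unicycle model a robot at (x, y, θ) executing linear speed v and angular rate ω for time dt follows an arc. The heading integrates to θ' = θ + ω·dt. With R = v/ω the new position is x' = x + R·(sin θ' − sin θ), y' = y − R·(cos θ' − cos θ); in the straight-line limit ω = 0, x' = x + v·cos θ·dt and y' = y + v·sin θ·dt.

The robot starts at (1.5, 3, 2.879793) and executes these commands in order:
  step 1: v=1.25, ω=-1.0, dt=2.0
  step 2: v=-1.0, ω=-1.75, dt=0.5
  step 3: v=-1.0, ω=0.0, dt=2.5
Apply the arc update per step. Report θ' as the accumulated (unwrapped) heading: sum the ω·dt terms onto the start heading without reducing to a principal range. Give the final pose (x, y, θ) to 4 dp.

step 1: θ'=0.8798 (R=-1.2500) → pose (0.8603, 5.0040, 0.8798)
step 2: θ'=0.0048 (R=0.5714) → pose (0.4227, 4.7968, 0.0048)
step 3: θ'=0.0048 (straight) → pose (-2.0773, 4.7848, 0.0048)

(-2.0773, 4.7848, 0.0048)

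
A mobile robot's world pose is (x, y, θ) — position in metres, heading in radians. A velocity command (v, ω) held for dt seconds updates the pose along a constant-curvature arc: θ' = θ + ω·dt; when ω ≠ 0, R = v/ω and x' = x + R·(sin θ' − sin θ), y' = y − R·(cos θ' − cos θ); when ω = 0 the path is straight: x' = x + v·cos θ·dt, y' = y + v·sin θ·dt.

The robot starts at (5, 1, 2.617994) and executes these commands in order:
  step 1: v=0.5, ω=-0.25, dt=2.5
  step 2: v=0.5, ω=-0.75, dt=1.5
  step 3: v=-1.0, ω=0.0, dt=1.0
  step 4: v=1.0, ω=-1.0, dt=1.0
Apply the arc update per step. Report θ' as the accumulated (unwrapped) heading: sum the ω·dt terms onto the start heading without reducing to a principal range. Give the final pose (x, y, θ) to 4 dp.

step 1: θ'=1.9930 (R=-2.0000) → pose (4.1756, 1.9125, 1.9930)
step 2: θ'=0.8680 (R=-0.6667) → pose (4.2751, 2.6166, 0.8680)
step 3: θ'=0.8680 (straight) → pose (3.6287, 1.8536, 0.8680)
step 4: θ'=-0.1320 (R=-1.0000) → pose (4.5234, 2.1985, -0.1320)

(4.5234, 2.1985, -0.1320)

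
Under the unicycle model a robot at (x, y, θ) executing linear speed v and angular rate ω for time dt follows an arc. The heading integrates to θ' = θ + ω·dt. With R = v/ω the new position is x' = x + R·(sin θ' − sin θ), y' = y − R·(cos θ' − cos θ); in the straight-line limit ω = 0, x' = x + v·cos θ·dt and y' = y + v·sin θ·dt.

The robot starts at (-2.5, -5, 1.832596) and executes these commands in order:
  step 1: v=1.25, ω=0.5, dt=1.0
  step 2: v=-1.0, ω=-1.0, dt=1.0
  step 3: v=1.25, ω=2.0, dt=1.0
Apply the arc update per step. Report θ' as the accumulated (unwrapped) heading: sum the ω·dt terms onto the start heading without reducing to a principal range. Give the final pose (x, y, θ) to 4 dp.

(-3.5837, -4.0866, 3.3326)

step 1: θ'=2.3326 (R=2.5000) → pose (-3.1058, -3.9215, 2.3326)
step 2: θ'=1.3326 (R=1.0000) → pose (-2.8577, -4.8477, 1.3326)
step 3: θ'=3.3326 (R=0.6250) → pose (-3.5837, -4.0866, 3.3326)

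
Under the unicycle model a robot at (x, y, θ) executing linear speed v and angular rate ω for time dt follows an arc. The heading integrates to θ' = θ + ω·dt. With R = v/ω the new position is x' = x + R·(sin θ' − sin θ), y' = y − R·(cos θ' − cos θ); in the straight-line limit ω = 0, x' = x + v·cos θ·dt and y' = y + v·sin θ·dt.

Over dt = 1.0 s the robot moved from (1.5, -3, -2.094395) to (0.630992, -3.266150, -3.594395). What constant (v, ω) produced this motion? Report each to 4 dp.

Δθ = -3.594395 − -2.094395 = -1.500000
ω = Δθ/dt = -1.500000/1.0 = -1.5000
R = Δx/(sin θ' − sin θ) = -0.6667
v = R·ω = -0.6667·-1.5000 = 1.0000

v = 1.0000, ω = -1.5000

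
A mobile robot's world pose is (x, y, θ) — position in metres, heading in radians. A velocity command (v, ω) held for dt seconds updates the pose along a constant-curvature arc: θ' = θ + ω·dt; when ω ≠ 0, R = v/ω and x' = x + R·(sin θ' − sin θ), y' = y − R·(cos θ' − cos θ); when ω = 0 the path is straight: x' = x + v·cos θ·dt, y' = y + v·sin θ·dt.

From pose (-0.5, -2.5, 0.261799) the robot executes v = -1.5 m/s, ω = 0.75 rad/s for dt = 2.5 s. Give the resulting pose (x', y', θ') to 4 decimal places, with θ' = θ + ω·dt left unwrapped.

(-1.6705, -5.5044, 2.1368)

θ' = 0.2618 + 0.75·2.5 = 2.1368
R = v/ω = -1.5/0.75 = -2.0000
x' = -0.5 + -2.0000·(sin 2.1368 − sin 0.2618) = -1.6705
y' = -2.5 − -2.0000·(cos 2.1368 − cos 0.2618) = -5.5044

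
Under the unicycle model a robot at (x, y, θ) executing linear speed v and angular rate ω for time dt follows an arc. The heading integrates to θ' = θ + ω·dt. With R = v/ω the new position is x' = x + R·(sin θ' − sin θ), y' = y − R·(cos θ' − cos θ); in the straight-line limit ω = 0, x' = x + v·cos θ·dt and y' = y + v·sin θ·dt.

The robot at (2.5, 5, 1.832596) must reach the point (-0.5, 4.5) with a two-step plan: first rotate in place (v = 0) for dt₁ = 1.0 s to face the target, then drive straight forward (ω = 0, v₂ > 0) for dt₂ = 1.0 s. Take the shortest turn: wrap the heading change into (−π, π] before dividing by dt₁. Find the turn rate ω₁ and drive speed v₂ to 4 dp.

ω₁ = 1.4741, v₂ = 3.0414

heading to target = atan2(4.5−5, -0.5−2.5) = -2.9764
Δθ = wrap(-2.9764 − 1.8326) = 1.4741; ω₁ = Δθ/dt₁ = 1.4741
distance = √((-0.5−2.5)² + (4.5−5)²) = 3.0414; v₂ = distance/dt₂ = 3.0414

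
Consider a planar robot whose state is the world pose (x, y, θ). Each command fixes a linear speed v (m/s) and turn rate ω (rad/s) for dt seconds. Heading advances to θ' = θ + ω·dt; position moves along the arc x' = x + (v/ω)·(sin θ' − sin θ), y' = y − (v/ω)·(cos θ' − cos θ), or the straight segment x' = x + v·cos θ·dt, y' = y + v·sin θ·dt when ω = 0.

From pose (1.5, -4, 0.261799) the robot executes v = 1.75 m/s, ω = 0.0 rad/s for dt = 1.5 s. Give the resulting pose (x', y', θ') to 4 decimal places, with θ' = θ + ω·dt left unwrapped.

θ' = 0.2618 + 0.0·1.5 = 0.2618
ω = 0 → straight: x' = 1.5 + 1.75·cos(0.2618)·1.5 = 4.0356
y' = -4 + 1.75·sin(0.2618)·1.5 = -3.3206

(4.0356, -3.3206, 0.2618)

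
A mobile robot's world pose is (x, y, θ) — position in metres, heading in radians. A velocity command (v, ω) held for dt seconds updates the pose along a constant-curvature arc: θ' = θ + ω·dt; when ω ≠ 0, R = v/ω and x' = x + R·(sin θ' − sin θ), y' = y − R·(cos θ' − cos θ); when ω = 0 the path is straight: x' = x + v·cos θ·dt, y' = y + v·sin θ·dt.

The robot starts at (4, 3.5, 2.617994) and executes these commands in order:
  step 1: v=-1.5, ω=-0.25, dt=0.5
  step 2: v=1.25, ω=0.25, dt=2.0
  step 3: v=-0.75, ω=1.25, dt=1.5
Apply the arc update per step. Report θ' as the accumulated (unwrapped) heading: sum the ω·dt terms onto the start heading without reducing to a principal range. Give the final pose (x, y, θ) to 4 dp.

step 1: θ'=2.4930 (R=6.0000) → pose (4.6244, 3.0854, 2.4930)
step 2: θ'=2.9930 (R=5.0000) → pose (2.3443, 4.0457, 2.9930)
step 3: θ'=4.8680 (R=-0.6000) → pose (3.0259, 4.7321, 4.8680)

(3.0259, 4.7321, 4.8680)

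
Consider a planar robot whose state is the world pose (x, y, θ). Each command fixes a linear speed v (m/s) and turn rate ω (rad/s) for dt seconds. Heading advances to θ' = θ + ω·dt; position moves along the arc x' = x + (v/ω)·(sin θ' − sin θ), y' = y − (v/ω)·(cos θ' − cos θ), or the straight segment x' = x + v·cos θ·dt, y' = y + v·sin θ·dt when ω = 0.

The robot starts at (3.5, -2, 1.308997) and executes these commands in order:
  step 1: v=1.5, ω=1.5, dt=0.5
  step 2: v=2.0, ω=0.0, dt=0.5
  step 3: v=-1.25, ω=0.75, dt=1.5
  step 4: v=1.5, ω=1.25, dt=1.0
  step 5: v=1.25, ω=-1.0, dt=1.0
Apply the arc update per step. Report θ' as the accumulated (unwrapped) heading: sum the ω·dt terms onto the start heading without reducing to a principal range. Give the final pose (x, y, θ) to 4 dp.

(2.5463, -2.9950, 3.4340)

step 1: θ'=2.0590 (R=1.0000) → pose (3.4173, -1.2721, 2.0590)
step 2: θ'=2.0590 (straight) → pose (2.9482, -0.3890, 2.0590)
step 3: θ'=3.1840 (R=-1.6667) → pose (4.4908, -1.2724, 3.1840)
step 4: θ'=4.4340 (R=1.2000) → pose (3.3879, -2.1416, 4.4340)
step 5: θ'=3.4340 (R=-1.2500) → pose (2.5463, -2.9950, 3.4340)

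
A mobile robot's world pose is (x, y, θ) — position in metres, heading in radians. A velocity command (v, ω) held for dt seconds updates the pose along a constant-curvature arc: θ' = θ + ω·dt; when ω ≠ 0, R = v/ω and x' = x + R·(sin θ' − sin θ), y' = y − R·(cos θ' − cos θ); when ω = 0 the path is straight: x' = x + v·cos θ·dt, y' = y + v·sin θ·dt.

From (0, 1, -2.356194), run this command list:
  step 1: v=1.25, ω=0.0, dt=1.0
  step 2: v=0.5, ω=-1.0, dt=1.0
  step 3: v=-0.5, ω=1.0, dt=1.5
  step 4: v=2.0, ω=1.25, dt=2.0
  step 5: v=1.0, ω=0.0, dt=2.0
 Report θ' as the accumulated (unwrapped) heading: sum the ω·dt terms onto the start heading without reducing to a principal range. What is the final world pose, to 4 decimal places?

step 1: θ'=-2.3562 (straight) → pose (-0.8839, 0.1161, -2.3562)
step 2: θ'=-3.3562 (R=-0.5000) → pose (-1.3439, -0.0189, -3.3562)
step 3: θ'=-1.8562 (R=-0.5000) → pose (-0.7577, 0.3289, -1.8562)
step 4: θ'=0.6438 (R=1.6000) → pose (1.7380, -1.4013, 0.6438)
step 5: θ'=0.6438 (straight) → pose (3.3376, -0.2008, 0.6438)

(3.3376, -0.2008, 0.6438)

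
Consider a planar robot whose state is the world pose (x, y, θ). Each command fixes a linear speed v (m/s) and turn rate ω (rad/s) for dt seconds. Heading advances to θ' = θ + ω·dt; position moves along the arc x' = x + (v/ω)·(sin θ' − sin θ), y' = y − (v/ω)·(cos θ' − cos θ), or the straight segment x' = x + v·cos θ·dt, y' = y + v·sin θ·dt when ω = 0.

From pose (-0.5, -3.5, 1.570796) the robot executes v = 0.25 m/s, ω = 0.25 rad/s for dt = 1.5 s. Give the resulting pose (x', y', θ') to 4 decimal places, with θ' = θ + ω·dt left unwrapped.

θ' = 1.5708 + 0.25·1.5 = 1.9458
R = v/ω = 0.25/0.25 = 1.0000
x' = -0.5 + 1.0000·(sin 1.9458 − sin 1.5708) = -0.5695
y' = -3.5 − 1.0000·(cos 1.9458 − cos 1.5708) = -3.1337

(-0.5695, -3.1337, 1.9458)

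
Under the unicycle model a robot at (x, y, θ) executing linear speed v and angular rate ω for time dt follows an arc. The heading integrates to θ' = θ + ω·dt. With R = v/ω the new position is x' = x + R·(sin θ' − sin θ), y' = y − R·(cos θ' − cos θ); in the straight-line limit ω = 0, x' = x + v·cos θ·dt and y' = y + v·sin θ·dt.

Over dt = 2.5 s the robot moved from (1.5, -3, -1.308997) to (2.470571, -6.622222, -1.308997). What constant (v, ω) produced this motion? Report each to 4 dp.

v = 1.5000, ω = 0.0000

Δθ = -1.308997 − -1.308997 = 0.000000
ω = Δθ/dt = 0.000000/2.5 = 0.0000
ω = 0 → v = (Δx·cos θ + Δy·sin θ)/dt = 1.5000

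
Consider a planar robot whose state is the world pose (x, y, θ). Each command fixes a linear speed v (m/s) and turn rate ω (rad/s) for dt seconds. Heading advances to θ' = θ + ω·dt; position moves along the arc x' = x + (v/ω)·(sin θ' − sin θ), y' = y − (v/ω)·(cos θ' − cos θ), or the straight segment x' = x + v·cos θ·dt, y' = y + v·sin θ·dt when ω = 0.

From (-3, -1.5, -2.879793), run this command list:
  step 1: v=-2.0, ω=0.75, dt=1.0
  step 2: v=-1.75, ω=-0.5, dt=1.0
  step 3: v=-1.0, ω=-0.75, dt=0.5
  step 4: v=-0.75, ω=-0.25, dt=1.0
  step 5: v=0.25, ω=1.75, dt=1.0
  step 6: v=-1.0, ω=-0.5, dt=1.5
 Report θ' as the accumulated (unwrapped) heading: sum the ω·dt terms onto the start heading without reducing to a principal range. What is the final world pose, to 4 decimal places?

step 1: θ'=-2.1298 (R=-2.6667) → pose (-1.4294, -0.3384, -2.1298)
step 2: θ'=-2.6298 (R=3.5000) → pose (-0.1763, 0.8569, -2.6298)
step 3: θ'=-3.0048 (R=1.3333) → pose (0.2949, 1.0153, -3.0048)
step 4: θ'=-3.2548 (R=3.0000) → pose (1.0429, 1.0241, -3.2548)
step 5: θ'=-1.5048 (R=0.1429) → pose (0.8842, 0.8728, -1.5048)
step 6: θ'=-2.2548 (R=2.0000) → pose (1.3297, 2.2685, -2.2548)

(1.3297, 2.2685, -2.2548)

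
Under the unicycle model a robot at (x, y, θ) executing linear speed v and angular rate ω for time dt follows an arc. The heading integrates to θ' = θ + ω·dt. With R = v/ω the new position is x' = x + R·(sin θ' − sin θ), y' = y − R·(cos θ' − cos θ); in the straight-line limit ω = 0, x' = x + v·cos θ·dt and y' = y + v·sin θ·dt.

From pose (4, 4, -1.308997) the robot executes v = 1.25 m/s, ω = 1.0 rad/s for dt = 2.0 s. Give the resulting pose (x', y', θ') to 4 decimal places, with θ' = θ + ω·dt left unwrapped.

(6.0040, 3.3603, 0.6910)

θ' = -1.3090 + 1.0·2.0 = 0.6910
R = v/ω = 1.25/1.0 = 1.2500
x' = 4 + 1.2500·(sin 0.6910 − sin -1.3090) = 6.0040
y' = 4 − 1.2500·(cos 0.6910 − cos -1.3090) = 3.3603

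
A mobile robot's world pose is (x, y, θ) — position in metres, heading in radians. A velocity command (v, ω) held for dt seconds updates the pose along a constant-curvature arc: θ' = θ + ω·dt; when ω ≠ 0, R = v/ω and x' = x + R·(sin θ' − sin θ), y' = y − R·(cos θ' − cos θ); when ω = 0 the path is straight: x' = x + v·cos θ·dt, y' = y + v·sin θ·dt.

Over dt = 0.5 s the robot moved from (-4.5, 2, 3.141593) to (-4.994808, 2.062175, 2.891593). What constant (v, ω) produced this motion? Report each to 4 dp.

v = 1.0000, ω = -0.5000

Δθ = 2.891593 − 3.141593 = -0.250000
ω = Δθ/dt = -0.250000/0.5 = -0.5000
R = Δx/(sin θ' − sin θ) = -2.0000
v = R·ω = -2.0000·-0.5000 = 1.0000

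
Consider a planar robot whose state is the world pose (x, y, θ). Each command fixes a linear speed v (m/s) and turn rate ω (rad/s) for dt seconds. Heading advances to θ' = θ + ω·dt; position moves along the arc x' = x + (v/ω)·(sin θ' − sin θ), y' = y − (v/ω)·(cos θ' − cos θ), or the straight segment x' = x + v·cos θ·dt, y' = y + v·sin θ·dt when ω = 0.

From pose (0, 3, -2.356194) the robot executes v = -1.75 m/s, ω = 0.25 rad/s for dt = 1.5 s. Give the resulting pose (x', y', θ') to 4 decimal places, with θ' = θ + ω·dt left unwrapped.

θ' = -2.3562 + 0.25·1.5 = -1.9812
R = v/ω = -1.75/0.25 = -7.0000
x' = 0 + -7.0000·(sin -1.9812 − sin -2.3562) = 1.4690
y' = 3 − -7.0000·(cos -1.9812 − cos -2.3562) = 5.1569

(1.4690, 5.1569, -1.9812)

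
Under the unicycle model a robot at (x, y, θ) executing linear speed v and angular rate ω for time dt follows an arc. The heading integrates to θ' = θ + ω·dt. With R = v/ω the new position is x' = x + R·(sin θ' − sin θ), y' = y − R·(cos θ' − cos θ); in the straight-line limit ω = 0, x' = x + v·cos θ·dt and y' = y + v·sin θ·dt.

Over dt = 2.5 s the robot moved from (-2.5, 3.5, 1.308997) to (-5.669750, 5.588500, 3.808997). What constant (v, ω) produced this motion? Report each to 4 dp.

Δθ = 3.808997 − 1.308997 = 2.500000
ω = Δθ/dt = 2.500000/2.5 = 1.0000
R = Δx/(sin θ' − sin θ) = 2.0000
v = R·ω = 2.0000·1.0000 = 2.0000

v = 2.0000, ω = 1.0000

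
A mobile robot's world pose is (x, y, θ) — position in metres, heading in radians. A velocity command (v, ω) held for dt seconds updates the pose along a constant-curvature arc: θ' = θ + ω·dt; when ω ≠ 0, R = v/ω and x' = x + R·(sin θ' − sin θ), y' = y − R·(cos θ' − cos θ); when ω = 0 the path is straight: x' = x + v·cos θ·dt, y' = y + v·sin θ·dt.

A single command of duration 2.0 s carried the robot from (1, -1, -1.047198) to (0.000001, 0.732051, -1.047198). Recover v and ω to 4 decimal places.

v = -1.0000, ω = 0.0000

Δθ = -1.047198 − -1.047198 = 0.000000
ω = Δθ/dt = 0.000000/2.0 = 0.0000
ω = 0 → v = (Δx·cos θ + Δy·sin θ)/dt = -1.0000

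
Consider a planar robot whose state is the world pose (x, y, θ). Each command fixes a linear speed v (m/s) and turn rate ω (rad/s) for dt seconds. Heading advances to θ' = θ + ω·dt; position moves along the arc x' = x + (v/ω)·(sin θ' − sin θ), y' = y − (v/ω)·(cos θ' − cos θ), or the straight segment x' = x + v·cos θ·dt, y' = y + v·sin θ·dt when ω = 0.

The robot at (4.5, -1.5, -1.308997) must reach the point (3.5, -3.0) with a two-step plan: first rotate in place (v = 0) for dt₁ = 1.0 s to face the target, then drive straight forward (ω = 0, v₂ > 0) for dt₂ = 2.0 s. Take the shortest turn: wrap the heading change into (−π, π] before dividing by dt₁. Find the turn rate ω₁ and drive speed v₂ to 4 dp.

ω₁ = -0.8498, v₂ = 0.9014

heading to target = atan2(-3−-1.5, 3.5−4.5) = -2.1588
Δθ = wrap(-2.1588 − -1.3090) = -0.8498; ω₁ = Δθ/dt₁ = -0.8498
distance = √((3.5−4.5)² + (-3−-1.5)²) = 1.8028; v₂ = distance/dt₂ = 0.9014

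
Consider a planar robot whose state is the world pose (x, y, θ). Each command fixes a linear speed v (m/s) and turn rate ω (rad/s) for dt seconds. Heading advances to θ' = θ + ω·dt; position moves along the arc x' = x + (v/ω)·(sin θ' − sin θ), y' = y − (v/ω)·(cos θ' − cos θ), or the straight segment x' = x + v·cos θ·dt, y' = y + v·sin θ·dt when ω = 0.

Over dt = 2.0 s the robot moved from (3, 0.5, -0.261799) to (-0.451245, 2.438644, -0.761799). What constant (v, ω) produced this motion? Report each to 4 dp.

v = -2.0000, ω = -0.2500

Δθ = -0.761799 − -0.261799 = -0.500000
ω = Δθ/dt = -0.500000/2.0 = -0.2500
R = Δx/(sin θ' − sin θ) = 8.0000
v = R·ω = 8.0000·-0.2500 = -2.0000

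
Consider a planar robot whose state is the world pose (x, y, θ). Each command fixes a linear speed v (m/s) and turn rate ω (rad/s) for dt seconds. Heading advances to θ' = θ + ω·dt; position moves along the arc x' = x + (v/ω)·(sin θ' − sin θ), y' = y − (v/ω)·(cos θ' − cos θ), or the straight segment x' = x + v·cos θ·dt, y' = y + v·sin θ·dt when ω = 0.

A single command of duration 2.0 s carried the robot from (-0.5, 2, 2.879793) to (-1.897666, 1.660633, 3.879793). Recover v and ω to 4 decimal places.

v = 0.7500, ω = 0.5000

Δθ = 3.879793 − 2.879793 = 1.000000
ω = Δθ/dt = 1.000000/2.0 = 0.5000
R = Δx/(sin θ' − sin θ) = 1.5000
v = R·ω = 1.5000·0.5000 = 0.7500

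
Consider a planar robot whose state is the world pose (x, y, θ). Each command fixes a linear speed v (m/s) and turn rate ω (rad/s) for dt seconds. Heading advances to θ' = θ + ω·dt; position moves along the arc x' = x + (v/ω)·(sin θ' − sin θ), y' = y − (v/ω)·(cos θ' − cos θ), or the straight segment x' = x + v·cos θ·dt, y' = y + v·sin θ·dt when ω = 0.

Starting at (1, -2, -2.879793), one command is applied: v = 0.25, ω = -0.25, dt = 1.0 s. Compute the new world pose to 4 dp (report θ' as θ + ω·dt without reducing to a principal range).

θ' = -2.8798 + -0.25·1.0 = -3.1298
R = v/ω = 0.25/-0.25 = -1.0000
x' = 1 + -1.0000·(sin -3.1298 − sin -2.8798) = 0.7530
y' = -2 − -1.0000·(cos -3.1298 − cos -2.8798) = -2.0340

(0.7530, -2.0340, -3.1298)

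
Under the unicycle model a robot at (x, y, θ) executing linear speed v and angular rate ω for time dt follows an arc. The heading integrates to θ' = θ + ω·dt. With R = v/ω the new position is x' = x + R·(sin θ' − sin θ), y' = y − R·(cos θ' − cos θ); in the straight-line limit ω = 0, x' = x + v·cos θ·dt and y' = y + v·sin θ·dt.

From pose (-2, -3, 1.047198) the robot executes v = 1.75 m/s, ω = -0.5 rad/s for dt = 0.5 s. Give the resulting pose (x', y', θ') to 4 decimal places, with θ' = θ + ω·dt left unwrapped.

(-1.4728, -2.3045, 0.7972)

θ' = 1.0472 + -0.5·0.5 = 0.7972
R = v/ω = 1.75/-0.5 = -3.5000
x' = -2 + -3.5000·(sin 0.7972 − sin 1.0472) = -1.4728
y' = -3 − -3.5000·(cos 0.7972 − cos 1.0472) = -2.3045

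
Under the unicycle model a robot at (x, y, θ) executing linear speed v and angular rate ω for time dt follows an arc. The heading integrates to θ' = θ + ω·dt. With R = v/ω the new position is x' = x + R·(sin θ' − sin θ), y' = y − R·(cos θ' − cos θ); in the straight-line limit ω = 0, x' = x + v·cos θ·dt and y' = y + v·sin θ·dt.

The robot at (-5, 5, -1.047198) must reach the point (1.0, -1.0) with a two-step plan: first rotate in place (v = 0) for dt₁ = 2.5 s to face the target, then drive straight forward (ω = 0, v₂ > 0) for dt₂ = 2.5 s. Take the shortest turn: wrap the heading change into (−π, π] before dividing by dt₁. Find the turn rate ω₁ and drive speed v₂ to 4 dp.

ω₁ = 0.1047, v₂ = 3.3941

heading to target = atan2(-1−5, 1−-5) = -0.7854
Δθ = wrap(-0.7854 − -1.0472) = 0.2618; ω₁ = Δθ/dt₁ = 0.1047
distance = √((1−-5)² + (-1−5)²) = 8.4853; v₂ = distance/dt₂ = 3.3941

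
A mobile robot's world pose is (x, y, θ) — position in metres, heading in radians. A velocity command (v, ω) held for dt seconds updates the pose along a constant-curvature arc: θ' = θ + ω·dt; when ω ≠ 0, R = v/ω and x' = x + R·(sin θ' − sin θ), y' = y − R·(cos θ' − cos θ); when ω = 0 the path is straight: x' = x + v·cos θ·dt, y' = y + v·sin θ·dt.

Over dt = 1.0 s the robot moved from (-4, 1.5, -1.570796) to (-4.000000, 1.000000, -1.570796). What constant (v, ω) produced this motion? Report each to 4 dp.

v = 0.5000, ω = 0.0000

Δθ = -1.570796 − -1.570796 = 0.000000
ω = Δθ/dt = 0.000000/1.0 = 0.0000
ω = 0 → v = (Δx·cos θ + Δy·sin θ)/dt = 0.5000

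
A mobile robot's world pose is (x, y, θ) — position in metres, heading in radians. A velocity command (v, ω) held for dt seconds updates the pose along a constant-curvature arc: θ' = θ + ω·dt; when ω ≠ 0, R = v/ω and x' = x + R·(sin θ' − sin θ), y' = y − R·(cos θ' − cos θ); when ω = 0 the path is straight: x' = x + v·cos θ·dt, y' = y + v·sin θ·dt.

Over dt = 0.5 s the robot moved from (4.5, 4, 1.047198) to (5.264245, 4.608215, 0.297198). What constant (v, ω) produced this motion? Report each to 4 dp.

v = 2.0000, ω = -1.5000

Δθ = 0.297198 − 1.047198 = -0.750000
ω = Δθ/dt = -0.750000/0.5 = -1.5000
R = Δx/(sin θ' − sin θ) = -1.3333
v = R·ω = -1.3333·-1.5000 = 2.0000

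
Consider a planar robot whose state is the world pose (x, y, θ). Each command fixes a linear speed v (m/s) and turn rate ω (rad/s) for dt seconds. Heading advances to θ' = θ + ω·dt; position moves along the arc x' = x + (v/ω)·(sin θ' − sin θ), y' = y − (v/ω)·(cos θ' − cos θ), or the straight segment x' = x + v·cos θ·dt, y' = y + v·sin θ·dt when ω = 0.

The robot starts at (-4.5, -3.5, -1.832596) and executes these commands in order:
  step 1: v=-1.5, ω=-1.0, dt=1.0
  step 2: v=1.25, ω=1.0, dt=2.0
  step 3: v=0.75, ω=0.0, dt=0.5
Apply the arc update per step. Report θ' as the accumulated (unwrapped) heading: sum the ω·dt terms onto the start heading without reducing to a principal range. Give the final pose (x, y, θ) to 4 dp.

step 1: θ'=-2.8326 (R=1.5000) → pose (-3.5073, -2.4593, -2.8326)
step 2: θ'=-0.8326 (R=1.2500) → pose (-4.0517, -4.4913, -0.8326)
step 3: θ'=-0.8326 (straight) → pose (-3.7994, -4.7686, -0.8326)

(-3.7994, -4.7686, -0.8326)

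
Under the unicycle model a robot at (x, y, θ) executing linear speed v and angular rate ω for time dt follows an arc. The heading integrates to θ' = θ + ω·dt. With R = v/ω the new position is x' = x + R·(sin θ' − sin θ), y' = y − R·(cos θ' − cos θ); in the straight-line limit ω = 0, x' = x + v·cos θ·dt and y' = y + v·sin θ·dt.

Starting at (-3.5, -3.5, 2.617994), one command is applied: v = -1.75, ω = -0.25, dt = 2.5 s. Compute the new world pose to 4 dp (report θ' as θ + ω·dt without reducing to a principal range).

θ' = 2.6180 + -0.25·2.5 = 1.9930
R = v/ω = -1.75/-0.25 = 7.0000
x' = -3.5 + 7.0000·(sin 1.9930 − sin 2.6180) = -0.6147
y' = -3.5 − 7.0000·(cos 1.9930 − cos 2.6180) = -6.6938

(-0.6147, -6.6938, 1.9930)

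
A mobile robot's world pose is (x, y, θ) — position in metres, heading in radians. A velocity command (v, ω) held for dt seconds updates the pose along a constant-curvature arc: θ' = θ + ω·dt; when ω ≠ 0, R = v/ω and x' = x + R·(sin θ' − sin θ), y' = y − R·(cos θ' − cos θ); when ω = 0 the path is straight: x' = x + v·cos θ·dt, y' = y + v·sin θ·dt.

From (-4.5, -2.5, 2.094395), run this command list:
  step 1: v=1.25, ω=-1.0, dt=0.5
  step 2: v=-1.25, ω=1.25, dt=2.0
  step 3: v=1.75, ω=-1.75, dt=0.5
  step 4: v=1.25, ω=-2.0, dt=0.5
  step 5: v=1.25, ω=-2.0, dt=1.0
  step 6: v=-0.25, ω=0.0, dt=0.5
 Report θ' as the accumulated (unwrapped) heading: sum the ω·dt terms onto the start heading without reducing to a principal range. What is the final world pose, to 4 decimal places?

(-3.8963, -1.6720, 0.2194)

step 1: θ'=1.5944 (R=-1.2500) → pose (-4.6671, -1.9045, 1.5944)
step 2: θ'=4.0944 (R=-1.0000) → pose (-2.8524, -2.4603, 4.0944)
step 3: θ'=3.2194 (R=-1.0000) → pose (-3.5897, -2.8779, 3.2194)
step 4: θ'=2.2194 (R=-0.6250) → pose (-4.1363, -2.6323, 2.2194)
step 5: θ'=0.2194 (R=-0.6250) → pose (-3.7743, -1.6447, 0.2194)
step 6: θ'=0.2194 (straight) → pose (-3.8963, -1.6720, 0.2194)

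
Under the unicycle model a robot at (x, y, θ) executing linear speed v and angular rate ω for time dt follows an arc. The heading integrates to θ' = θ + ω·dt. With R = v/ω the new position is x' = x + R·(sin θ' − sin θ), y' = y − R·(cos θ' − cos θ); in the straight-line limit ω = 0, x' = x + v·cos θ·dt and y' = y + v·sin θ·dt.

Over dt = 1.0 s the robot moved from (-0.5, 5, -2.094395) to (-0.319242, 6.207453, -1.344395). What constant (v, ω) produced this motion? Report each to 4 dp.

Δθ = -1.344395 − -2.094395 = 0.750000
ω = Δθ/dt = 0.750000/1.0 = 0.7500
R = −Δy/(cos θ' − cos θ) = -1.6667
v = R·ω = -1.6667·0.7500 = -1.2500

v = -1.2500, ω = 0.7500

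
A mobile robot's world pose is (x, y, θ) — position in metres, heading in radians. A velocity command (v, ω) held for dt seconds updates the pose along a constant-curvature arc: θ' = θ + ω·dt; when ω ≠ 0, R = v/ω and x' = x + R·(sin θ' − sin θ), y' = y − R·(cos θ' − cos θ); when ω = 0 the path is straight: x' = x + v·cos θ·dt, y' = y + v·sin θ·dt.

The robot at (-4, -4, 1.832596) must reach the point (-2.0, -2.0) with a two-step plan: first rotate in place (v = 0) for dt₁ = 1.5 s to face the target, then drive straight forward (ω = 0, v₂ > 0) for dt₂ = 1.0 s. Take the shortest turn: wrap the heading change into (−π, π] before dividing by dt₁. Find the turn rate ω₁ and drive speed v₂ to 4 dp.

ω₁ = -0.6981, v₂ = 2.8284

heading to target = atan2(-2−-4, -2−-4) = 0.7854
Δθ = wrap(0.7854 − 1.8326) = -1.0472; ω₁ = Δθ/dt₁ = -0.6981
distance = √((-2−-4)² + (-2−-4)²) = 2.8284; v₂ = distance/dt₂ = 2.8284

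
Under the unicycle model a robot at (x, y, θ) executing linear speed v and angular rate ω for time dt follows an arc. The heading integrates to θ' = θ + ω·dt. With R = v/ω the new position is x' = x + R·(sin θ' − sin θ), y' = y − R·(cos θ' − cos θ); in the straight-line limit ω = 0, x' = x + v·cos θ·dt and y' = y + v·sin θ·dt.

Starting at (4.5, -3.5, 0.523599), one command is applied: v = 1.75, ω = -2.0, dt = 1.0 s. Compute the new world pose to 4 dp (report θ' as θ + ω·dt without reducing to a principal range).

(5.8086, -4.1753, -1.4764)

θ' = 0.5236 + -2.0·1.0 = -1.4764
R = v/ω = 1.75/-2.0 = -0.8750
x' = 4.5 + -0.8750·(sin -1.4764 − sin 0.5236) = 5.8086
y' = -3.5 − -0.8750·(cos -1.4764 − cos 0.5236) = -4.1753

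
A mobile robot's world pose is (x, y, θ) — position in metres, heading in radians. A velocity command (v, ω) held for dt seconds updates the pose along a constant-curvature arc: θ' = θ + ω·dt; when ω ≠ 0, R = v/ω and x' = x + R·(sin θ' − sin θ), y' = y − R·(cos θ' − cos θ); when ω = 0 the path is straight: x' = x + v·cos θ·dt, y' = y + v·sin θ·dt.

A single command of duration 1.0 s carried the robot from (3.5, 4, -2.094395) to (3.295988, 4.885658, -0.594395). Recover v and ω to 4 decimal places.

Δθ = -0.594395 − -2.094395 = 1.500000
ω = Δθ/dt = 1.500000/1.0 = 1.5000
R = −Δy/(cos θ' − cos θ) = -0.6667
v = R·ω = -0.6667·1.5000 = -1.0000

v = -1.0000, ω = 1.5000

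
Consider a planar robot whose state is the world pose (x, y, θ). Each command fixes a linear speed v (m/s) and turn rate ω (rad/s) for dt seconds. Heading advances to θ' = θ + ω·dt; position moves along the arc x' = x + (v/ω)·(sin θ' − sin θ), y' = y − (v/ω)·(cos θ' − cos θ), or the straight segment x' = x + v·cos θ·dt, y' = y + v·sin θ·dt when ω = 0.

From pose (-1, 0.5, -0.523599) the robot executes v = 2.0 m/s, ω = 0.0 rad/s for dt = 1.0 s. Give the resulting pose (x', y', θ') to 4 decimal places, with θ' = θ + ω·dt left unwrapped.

θ' = -0.5236 + 0.0·1.0 = -0.5236
ω = 0 → straight: x' = -1 + 2.0·cos(-0.5236)·1.0 = 0.7321
y' = 0.5 + 2.0·sin(-0.5236)·1.0 = -0.5000

(0.7321, -0.5000, -0.5236)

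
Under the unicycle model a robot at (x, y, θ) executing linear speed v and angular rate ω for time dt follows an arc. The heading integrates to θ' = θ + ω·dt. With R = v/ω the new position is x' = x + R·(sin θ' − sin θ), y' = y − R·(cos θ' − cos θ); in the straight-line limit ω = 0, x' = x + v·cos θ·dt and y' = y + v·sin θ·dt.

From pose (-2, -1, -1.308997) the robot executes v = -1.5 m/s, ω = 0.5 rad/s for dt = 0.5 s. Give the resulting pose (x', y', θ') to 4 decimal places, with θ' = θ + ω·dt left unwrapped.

(-2.2822, -0.3072, -1.0590)

θ' = -1.3090 + 0.5·0.5 = -1.0590
R = v/ω = -1.5/0.5 = -3.0000
x' = -2 + -3.0000·(sin -1.0590 − sin -1.3090) = -2.2822
y' = -1 − -3.0000·(cos -1.0590 − cos -1.3090) = -0.3072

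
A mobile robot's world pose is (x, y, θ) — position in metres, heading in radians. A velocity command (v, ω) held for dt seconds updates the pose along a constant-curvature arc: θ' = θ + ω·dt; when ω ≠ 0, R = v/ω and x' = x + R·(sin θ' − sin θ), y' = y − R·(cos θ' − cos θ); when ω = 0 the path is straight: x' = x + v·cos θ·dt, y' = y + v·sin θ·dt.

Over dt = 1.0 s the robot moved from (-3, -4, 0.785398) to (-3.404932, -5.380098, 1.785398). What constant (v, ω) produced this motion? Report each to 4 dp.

v = -1.5000, ω = 1.0000

Δθ = 1.785398 − 0.785398 = 1.000000
ω = Δθ/dt = 1.000000/1.0 = 1.0000
R = −Δy/(cos θ' − cos θ) = -1.5000
v = R·ω = -1.5000·1.0000 = -1.5000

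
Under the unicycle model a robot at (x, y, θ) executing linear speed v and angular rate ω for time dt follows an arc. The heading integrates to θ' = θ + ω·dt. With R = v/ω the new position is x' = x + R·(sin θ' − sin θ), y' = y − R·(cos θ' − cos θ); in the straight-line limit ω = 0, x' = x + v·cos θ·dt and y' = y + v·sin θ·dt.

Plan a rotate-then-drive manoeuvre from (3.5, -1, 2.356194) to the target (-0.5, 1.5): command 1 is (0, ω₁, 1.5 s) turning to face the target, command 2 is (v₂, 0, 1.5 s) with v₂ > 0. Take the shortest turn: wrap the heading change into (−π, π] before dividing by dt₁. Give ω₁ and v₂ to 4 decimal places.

heading to target = atan2(1.5−-1, -0.5−3.5) = 2.5830
Δθ = wrap(2.5830 − 2.3562) = 0.2268; ω₁ = Δθ/dt₁ = 0.1512
distance = √((-0.5−3.5)² + (1.5−-1)²) = 4.7170; v₂ = distance/dt₂ = 3.1447

ω₁ = 0.1512, v₂ = 3.1447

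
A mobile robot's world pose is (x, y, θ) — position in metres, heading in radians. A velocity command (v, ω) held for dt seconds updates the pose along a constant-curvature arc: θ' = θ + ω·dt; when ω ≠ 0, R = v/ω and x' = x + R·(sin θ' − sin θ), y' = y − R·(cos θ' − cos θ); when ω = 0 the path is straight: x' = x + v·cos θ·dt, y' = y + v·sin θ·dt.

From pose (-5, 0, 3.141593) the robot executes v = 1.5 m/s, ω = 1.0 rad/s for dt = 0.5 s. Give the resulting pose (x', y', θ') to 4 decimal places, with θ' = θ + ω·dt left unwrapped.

(-5.7191, -0.1836, 3.6416)

θ' = 3.1416 + 1.0·0.5 = 3.6416
R = v/ω = 1.5/1.0 = 1.5000
x' = -5 + 1.5000·(sin 3.6416 − sin 3.1416) = -5.7191
y' = 0 − 1.5000·(cos 3.6416 − cos 3.1416) = -0.1836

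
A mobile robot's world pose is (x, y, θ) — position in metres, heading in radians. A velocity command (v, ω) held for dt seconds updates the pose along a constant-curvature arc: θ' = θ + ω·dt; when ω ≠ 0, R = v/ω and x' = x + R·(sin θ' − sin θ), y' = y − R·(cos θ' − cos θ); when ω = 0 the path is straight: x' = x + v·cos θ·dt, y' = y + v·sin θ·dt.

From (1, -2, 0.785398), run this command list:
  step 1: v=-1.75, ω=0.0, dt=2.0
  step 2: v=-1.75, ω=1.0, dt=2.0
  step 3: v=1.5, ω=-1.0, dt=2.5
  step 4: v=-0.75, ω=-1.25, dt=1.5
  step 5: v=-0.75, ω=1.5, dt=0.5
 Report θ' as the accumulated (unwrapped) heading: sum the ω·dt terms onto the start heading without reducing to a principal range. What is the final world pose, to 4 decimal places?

step 1: θ'=0.7854 (straight) → pose (-1.4749, -4.4749, 0.7854)
step 2: θ'=2.7854 (R=-1.7500) → pose (-0.8477, -7.3525, 2.7854)
step 3: θ'=0.2854 (R=-1.5000) → pose (-0.7469, -4.5073, 0.2854)
step 4: θ'=-1.5896 (R=0.6000) → pose (-1.5157, -3.9203, -1.5896)
step 5: θ'=-0.8396 (R=-0.5000) → pose (-1.6435, -3.5770, -0.8396)

(-1.6435, -3.5770, -0.8396)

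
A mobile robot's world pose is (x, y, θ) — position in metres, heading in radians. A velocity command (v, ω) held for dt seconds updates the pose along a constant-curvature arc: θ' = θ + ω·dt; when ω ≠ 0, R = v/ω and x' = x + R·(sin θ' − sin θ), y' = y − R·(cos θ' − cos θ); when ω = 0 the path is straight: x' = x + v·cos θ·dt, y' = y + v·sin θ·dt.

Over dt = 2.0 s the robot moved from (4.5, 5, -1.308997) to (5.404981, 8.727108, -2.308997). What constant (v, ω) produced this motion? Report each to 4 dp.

v = -2.0000, ω = -0.5000

Δθ = -2.308997 − -1.308997 = -1.000000
ω = Δθ/dt = -1.000000/2.0 = -0.5000
R = −Δy/(cos θ' − cos θ) = 4.0000
v = R·ω = 4.0000·-0.5000 = -2.0000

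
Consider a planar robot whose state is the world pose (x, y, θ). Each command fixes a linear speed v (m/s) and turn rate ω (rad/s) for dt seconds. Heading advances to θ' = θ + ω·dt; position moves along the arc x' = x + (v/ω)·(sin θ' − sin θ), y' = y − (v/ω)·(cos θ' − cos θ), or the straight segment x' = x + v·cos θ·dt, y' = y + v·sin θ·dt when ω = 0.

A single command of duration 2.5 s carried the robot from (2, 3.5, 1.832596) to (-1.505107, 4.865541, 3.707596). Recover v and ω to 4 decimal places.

Δθ = 3.707596 − 1.832596 = 1.875000
ω = Δθ/dt = 1.875000/2.5 = 0.7500
R = Δx/(sin θ' − sin θ) = 2.3333
v = R·ω = 2.3333·0.7500 = 1.7500

v = 1.7500, ω = 0.7500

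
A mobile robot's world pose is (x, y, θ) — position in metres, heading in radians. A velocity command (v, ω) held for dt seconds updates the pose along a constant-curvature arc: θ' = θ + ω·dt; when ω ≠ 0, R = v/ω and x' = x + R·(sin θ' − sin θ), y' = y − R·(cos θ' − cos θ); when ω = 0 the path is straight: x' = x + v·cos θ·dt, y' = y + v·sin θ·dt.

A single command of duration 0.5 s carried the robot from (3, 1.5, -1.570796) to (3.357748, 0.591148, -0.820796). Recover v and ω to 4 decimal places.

v = 2.0000, ω = 1.5000

Δθ = -0.820796 − -1.570796 = 0.750000
ω = Δθ/dt = 0.750000/0.5 = 1.5000
R = −Δy/(cos θ' − cos θ) = 1.3333
v = R·ω = 1.3333·1.5000 = 2.0000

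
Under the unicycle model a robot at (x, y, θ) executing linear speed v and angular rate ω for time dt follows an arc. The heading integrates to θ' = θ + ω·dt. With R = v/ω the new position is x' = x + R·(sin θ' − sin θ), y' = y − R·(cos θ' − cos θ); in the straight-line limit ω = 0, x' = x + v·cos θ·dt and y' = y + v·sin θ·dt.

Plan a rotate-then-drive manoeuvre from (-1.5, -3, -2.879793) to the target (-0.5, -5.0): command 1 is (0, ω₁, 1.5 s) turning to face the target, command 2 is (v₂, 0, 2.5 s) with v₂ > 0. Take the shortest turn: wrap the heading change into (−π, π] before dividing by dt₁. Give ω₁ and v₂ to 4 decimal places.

heading to target = atan2(-5−-3, -0.5−-1.5) = -1.1071
Δθ = wrap(-1.1071 − -2.8798) = 1.7726; ω₁ = Δθ/dt₁ = 1.1818
distance = √((-0.5−-1.5)² + (-5−-3)²) = 2.2361; v₂ = distance/dt₂ = 0.8944

ω₁ = 1.1818, v₂ = 0.8944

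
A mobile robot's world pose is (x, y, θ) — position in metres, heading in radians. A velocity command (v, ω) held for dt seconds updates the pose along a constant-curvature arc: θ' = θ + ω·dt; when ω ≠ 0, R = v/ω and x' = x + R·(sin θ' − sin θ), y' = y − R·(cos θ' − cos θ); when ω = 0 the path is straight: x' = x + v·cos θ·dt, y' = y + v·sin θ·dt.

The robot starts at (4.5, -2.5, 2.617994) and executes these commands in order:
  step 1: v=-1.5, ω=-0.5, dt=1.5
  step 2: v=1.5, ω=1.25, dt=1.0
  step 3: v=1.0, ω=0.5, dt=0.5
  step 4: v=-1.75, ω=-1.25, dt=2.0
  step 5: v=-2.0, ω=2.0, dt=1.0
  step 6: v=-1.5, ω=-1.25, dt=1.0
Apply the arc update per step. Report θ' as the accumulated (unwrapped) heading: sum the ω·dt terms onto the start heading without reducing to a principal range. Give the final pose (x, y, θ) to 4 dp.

step 1: θ'=1.8680 (R=3.0000) → pose (5.8685, -4.2196, 1.8680)
step 2: θ'=3.1180 (R=1.2000) → pose (4.7494, -3.3713, 3.1180)
step 3: θ'=3.3680 (R=2.0000) → pose (4.2533, -3.4218, 3.3680)
step 4: θ'=0.8680 (R=1.4000) → pose (5.6358, -5.6910, 0.8680)
step 5: θ'=2.8680 (R=-1.0000) → pose (6.1286, -7.3001, 2.8680)
step 6: θ'=1.6180 (R=1.2000) → pose (7.0030, -8.3989, 1.6180)

(7.0030, -8.3989, 1.6180)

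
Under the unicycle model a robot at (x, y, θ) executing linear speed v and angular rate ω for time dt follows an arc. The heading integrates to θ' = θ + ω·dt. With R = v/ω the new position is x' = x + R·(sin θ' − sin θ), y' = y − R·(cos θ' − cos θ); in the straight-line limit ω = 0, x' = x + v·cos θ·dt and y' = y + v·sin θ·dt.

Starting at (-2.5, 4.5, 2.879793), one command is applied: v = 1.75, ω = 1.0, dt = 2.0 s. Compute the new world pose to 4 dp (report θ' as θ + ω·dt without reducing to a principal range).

θ' = 2.8798 + 1.0·2.0 = 4.8798
R = v/ω = 1.75/1.0 = 1.7500
x' = -2.5 + 1.7500·(sin 4.8798 − sin 2.8798) = -4.6785
y' = 4.5 − 1.7500·(cos 4.8798 − cos 2.8798) = 2.5180

(-4.6785, 2.5180, 4.8798)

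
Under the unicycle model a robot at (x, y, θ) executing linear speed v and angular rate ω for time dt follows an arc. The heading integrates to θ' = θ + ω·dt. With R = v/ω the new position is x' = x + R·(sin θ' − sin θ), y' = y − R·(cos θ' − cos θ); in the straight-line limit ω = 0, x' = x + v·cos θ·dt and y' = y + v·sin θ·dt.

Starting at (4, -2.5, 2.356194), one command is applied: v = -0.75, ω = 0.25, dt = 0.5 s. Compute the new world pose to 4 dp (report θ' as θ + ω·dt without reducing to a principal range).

θ' = 2.3562 + 0.25·0.5 = 2.4812
R = v/ω = -0.75/0.25 = -3.0000
x' = 4 + -3.0000·(sin 2.4812 − sin 2.3562) = 4.2810
y' = -2.5 − -3.0000·(cos 2.4812 − cos 2.3562) = -2.7479

(4.2810, -2.7479, 2.4812)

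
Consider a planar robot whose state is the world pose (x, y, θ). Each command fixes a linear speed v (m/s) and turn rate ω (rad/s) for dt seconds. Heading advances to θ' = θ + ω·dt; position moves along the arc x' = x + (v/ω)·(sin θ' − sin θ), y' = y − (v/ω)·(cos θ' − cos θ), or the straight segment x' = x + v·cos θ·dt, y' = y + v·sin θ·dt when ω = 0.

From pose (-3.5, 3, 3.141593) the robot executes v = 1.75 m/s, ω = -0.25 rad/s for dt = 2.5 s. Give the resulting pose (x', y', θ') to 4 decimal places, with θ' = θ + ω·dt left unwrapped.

(-7.5957, 4.3233, 2.5166)

θ' = 3.1416 + -0.25·2.5 = 2.5166
R = v/ω = 1.75/-0.25 = -7.0000
x' = -3.5 + -7.0000·(sin 2.5166 − sin 3.1416) = -7.5957
y' = 3 − -7.0000·(cos 2.5166 − cos 3.1416) = 4.3233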